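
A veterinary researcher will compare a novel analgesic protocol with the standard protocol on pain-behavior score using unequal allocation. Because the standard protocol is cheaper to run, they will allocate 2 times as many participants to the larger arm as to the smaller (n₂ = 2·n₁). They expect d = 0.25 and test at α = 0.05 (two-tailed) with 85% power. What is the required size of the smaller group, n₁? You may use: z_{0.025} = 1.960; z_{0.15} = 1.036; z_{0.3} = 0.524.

With allocation ratio k = n₂/n₁ = 2, Var(x̄₁−x̄₂) = σ²(1/n₁ + 1/(k·n₁)) = σ²·(k+1)/(k·n₁).
So n₁ = (1 + 1/k)·((z_{α/2} + z_β)/d)² = 1.500 × (2.996/0.25)².
n₁ = 1.500 × 143.62 = 215.4.
Round up: n₁ = 216, giving n₂ = 2 × 216 = 432.

n₁ = 216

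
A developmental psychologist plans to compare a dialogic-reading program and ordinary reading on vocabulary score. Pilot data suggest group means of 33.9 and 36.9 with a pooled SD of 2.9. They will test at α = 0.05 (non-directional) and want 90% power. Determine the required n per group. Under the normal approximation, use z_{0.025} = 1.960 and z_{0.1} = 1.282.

n = 20 per group

Cohen's d = |M₁ − M₂| / SD_pooled = |33.9 − 36.9| / 2.9 = 3.0 / 2.9 = 1.034.
For two independent groups with equal n: n = 2·((z_{α/2} + z_β) / d)².
z_{α/2} + z_β = 1.960 + 1.282 = 3.242.
n = 2 × (3.242 / 1.034)² = 2 × 3.135² = 2 × 9.83 = 19.7.
Round up to the next whole participant.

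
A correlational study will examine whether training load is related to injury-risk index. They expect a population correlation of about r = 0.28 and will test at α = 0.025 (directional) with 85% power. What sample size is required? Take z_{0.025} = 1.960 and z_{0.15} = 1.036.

Fisher's z: C = ½·ln((1+r)/(1−r)) = ½·ln(1.7778) = 0.2877.
n = ((z_{α} + z_β)/C)² + 3.
(1.960 + 1.036) / 0.2877 = 2.996 / 0.2877 = 10.414.
n = 10.414² + 3 = 108.44 + 3 = 111.4.
Round up.

n = 112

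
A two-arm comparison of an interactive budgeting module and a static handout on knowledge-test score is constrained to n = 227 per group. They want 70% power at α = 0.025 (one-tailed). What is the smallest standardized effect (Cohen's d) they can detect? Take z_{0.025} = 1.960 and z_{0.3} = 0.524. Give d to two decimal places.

d_min ≈ 0.23

For two independent groups of n = 227 each: d_min = (z_{α} + z_β)·√(2/n).
z-sum = 1.960 + 0.524 = 2.484.
d_min = 2.484 × √(2/227) = 2.484 × 0.0939 = 0.233.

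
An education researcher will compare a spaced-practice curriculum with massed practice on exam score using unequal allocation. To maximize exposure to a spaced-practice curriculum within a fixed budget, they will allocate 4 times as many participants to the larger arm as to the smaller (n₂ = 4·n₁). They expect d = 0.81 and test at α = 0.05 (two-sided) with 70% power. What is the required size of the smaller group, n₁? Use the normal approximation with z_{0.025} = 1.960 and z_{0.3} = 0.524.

n₁ = 12

With allocation ratio k = n₂/n₁ = 4, Var(x̄₁−x̄₂) = σ²(1/n₁ + 1/(k·n₁)) = σ²·(k+1)/(k·n₁).
So n₁ = (1 + 1/k)·((z_{α/2} + z_β)/d)² = 1.250 × (2.484/0.81)².
n₁ = 1.250 × 9.40 = 11.8.
Round up: n₁ = 12, giving n₂ = 4 × 12 = 48.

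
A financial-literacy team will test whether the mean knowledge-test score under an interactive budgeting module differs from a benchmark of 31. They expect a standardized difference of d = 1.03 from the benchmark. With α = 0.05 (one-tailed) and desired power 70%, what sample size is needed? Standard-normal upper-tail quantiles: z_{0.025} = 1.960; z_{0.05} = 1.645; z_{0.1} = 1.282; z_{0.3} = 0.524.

For a one-sample test: n = ((z_{α} + z_β) / d)².
z_{α} + z_β = 1.645 + 0.524 = 2.169.
n = (2.169 / 1.03)² = 2.106² = 4.43.
Round up.

n = 5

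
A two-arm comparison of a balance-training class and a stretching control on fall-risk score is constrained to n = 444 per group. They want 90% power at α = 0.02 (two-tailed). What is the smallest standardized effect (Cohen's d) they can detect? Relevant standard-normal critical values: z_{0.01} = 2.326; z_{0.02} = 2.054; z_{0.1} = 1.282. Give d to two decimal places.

d_min ≈ 0.24

For two independent groups of n = 444 each: d_min = (z_{α/2} + z_β)·√(2/n).
z-sum = 2.326 + 1.282 = 3.608.
d_min = 3.608 × √(2/444) = 3.608 × 0.0671 = 0.242.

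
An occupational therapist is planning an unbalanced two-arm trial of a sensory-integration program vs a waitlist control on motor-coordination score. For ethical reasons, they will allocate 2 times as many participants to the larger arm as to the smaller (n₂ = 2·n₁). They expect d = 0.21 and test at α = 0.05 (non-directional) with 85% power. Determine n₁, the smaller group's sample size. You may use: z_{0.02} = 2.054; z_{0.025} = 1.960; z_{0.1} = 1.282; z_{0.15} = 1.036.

n₁ = 306

With allocation ratio k = n₂/n₁ = 2, Var(x̄₁−x̄₂) = σ²(1/n₁ + 1/(k·n₁)) = σ²·(k+1)/(k·n₁).
So n₁ = (1 + 1/k)·((z_{α/2} + z_β)/d)² = 1.500 × (2.996/0.21)².
n₁ = 1.500 × 203.54 = 305.3.
Round up: n₁ = 306, giving n₂ = 2 × 306 = 612.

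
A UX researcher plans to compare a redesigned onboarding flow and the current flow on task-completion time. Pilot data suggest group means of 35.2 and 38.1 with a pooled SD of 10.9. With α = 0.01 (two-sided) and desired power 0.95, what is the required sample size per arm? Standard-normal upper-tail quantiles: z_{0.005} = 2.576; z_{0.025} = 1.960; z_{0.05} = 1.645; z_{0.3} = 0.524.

n = 504 per group

Cohen's d = |M₁ − M₂| / SD_pooled = |35.2 − 38.1| / 10.9 = 2.9 / 10.9 = 0.266.
For two independent groups with equal n: n = 2·((z_{α/2} + z_β) / d)².
z_{α/2} + z_β = 2.576 + 1.645 = 4.221.
n = 2 × (4.221 / 0.266)² = 2 × 15.868² = 2 × 251.81 = 503.6.
Round up to the next whole participant.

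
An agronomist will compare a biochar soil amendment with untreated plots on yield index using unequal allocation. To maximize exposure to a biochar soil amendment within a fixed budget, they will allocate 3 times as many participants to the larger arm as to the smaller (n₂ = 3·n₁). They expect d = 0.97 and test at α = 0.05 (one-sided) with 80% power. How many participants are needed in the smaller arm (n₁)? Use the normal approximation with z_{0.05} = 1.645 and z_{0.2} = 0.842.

With allocation ratio k = n₂/n₁ = 3, Var(x̄₁−x̄₂) = σ²(1/n₁ + 1/(k·n₁)) = σ²·(k+1)/(k·n₁).
So n₁ = (1 + 1/k)·((z_{α} + z_β)/d)² = 1.333 × (2.487/0.97)².
n₁ = 1.333 × 6.57 = 8.8.
Round up: n₁ = 9, giving n₂ = 3 × 9 = 27.

n₁ = 9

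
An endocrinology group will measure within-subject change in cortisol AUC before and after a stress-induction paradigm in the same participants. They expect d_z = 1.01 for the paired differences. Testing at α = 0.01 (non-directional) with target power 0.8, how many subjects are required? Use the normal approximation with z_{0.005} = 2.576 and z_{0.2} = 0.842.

For a paired (one-sample on differences) test: n = ((z_{α/2} + z_β) / d)².
z_{α/2} + z_β = 2.576 + 0.842 = 3.418.
n = (3.418 / 1.01)² = 3.384² = 11.45.
Round up.

n = 12 pairs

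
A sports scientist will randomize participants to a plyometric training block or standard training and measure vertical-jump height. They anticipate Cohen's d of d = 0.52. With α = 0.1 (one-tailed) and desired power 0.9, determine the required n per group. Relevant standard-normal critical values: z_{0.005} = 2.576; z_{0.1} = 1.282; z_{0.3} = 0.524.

n = 49 per group

For two independent groups with equal n: n = 2·((z_{α} + z_β) / d)².
z_{α} + z_β = 1.282 + 1.282 = 2.564.
n = 2 × (2.564 / 0.52)² = 2 × 4.931² = 2 × 24.31 = 48.6.
Round up to the next whole participant.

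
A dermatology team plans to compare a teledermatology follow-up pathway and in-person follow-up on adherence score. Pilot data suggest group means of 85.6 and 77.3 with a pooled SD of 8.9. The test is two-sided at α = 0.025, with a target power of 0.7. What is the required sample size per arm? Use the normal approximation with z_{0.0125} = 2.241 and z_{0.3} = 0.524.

Cohen's d = |M₁ − M₂| / SD_pooled = |85.6 − 77.3| / 8.9 = 8.3 / 8.9 = 0.933.
For two independent groups with equal n: n = 2·((z_{α/2} + z_β) / d)².
z_{α/2} + z_β = 2.241 + 0.524 = 2.765.
n = 2 × (2.765 / 0.933)² = 2 × 2.964² = 2 × 8.78 = 17.6.
Round up to the next whole participant.

n = 18 per group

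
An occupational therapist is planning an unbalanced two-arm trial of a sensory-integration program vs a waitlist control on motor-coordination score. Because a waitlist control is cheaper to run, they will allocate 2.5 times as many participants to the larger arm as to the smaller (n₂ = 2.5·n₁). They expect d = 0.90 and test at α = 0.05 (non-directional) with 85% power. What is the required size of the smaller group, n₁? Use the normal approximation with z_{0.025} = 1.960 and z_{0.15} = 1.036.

n₁ = 16

With allocation ratio k = n₂/n₁ = 2.5, Var(x̄₁−x̄₂) = σ²(1/n₁ + 1/(k·n₁)) = σ²·(k+1)/(k·n₁).
So n₁ = (1 + 1/k)·((z_{α/2} + z_β)/d)² = 1.400 × (2.996/0.90)².
n₁ = 1.400 × 11.08 = 15.5.
Round up: n₁ = 16, giving n₂ = 2.5 × 16 = 40.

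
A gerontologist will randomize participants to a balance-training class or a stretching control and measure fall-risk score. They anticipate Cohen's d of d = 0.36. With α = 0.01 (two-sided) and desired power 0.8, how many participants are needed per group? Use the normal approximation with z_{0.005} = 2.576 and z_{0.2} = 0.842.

n = 181 per group

For two independent groups with equal n: n = 2·((z_{α/2} + z_β) / d)².
z_{α/2} + z_β = 2.576 + 0.842 = 3.418.
n = 2 × (3.418 / 0.36)² = 2 × 9.494² = 2 × 90.14 = 180.3.
Round up to the next whole participant.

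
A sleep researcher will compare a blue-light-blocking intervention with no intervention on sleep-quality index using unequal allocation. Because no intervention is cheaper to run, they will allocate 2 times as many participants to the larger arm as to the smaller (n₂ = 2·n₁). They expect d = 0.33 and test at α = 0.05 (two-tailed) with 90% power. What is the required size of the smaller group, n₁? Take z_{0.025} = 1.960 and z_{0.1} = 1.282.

With allocation ratio k = n₂/n₁ = 2, Var(x̄₁−x̄₂) = σ²(1/n₁ + 1/(k·n₁)) = σ²·(k+1)/(k·n₁).
So n₁ = (1 + 1/k)·((z_{α/2} + z_β)/d)² = 1.500 × (3.242/0.33)².
n₁ = 1.500 × 96.52 = 144.8.
Round up: n₁ = 145, giving n₂ = 2 × 145 = 290.

n₁ = 145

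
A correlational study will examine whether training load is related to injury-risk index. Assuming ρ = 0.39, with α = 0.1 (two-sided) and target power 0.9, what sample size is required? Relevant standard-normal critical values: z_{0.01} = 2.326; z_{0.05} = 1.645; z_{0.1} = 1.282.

Fisher's z: C = ½·ln((1+r)/(1−r)) = ½·ln(2.2787) = 0.4118.
n = ((z_{α/2} + z_β)/C)² + 3.
(1.645 + 1.282) / 0.4118 = 2.927 / 0.4118 = 7.108.
n = 7.108² + 3 = 50.52 + 3 = 53.5.
Round up.

n = 54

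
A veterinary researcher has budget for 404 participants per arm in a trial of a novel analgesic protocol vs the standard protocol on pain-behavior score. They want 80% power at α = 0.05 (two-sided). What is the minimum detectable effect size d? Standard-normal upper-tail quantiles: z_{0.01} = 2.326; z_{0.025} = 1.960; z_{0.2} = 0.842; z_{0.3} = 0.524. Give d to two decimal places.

For two independent groups of n = 404 each: d_min = (z_{α/2} + z_β)·√(2/n).
z-sum = 1.960 + 0.842 = 2.802.
d_min = 2.802 × √(2/404) = 2.802 × 0.0704 = 0.197.

d_min ≈ 0.20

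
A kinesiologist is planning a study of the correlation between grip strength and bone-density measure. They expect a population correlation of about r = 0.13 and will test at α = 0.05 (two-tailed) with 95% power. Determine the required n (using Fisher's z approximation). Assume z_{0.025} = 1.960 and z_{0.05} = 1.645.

n = 764

Fisher's z: C = ½·ln((1+r)/(1−r)) = ½·ln(1.2989) = 0.1307.
n = ((z_{α/2} + z_β)/C)² + 3.
(1.960 + 1.645) / 0.1307 = 3.605 / 0.1307 = 27.582.
n = 27.582² + 3 = 760.78 + 3 = 763.8.
Round up.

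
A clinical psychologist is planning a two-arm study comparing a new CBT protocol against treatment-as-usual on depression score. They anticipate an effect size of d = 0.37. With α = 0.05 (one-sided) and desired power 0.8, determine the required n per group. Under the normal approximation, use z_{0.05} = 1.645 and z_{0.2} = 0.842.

For two independent groups with equal n: n = 2·((z_{α} + z_β) / d)².
z_{α} + z_β = 1.645 + 0.842 = 2.487.
n = 2 × (2.487 / 0.37)² = 2 × 6.722² = 2 × 45.18 = 90.4.
Round up to the next whole participant.

n = 91 per group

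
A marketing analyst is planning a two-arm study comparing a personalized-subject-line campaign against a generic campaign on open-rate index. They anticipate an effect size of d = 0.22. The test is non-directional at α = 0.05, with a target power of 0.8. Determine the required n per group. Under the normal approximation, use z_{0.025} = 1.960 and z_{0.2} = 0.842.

For two independent groups with equal n: n = 2·((z_{α/2} + z_β) / d)².
z_{α/2} + z_β = 1.960 + 0.842 = 2.802.
n = 2 × (2.802 / 0.22)² = 2 × 12.736² = 2 × 162.21 = 324.4.
Round up to the next whole participant.

n = 325 per group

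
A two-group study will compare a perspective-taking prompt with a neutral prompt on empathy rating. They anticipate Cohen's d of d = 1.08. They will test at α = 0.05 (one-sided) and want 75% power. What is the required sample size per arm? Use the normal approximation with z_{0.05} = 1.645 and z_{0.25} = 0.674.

For two independent groups with equal n: n = 2·((z_{α} + z_β) / d)².
z_{α} + z_β = 1.645 + 0.674 = 2.319.
n = 2 × (2.319 / 1.08)² = 2 × 2.147² = 2 × 4.61 = 9.2.
Round up to the next whole participant.

n = 10 per group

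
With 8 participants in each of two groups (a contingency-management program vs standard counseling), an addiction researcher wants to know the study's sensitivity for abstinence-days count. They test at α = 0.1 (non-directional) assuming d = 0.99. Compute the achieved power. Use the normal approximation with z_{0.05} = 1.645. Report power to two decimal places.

For two equal groups, power = Φ(d·√(n/2) − z_{α/2}).
d·√(n/2) = 0.99 × √(8/2) = 0.99 × 2.000 = 1.980.
z_β = 1.980 − 1.645 = 0.335.
Power = Φ(0.335) = 0.631.

power ≈ 0.63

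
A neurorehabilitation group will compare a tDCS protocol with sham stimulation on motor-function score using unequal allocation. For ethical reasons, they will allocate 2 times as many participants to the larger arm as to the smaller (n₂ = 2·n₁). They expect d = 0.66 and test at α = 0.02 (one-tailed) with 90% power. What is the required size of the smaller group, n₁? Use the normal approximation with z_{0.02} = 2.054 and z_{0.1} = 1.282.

With allocation ratio k = n₂/n₁ = 2, Var(x̄₁−x̄₂) = σ²(1/n₁ + 1/(k·n₁)) = σ²·(k+1)/(k·n₁).
So n₁ = (1 + 1/k)·((z_{α} + z_β)/d)² = 1.500 × (3.336/0.66)².
n₁ = 1.500 × 25.55 = 38.3.
Round up: n₁ = 39, giving n₂ = 2 × 39 = 78.

n₁ = 39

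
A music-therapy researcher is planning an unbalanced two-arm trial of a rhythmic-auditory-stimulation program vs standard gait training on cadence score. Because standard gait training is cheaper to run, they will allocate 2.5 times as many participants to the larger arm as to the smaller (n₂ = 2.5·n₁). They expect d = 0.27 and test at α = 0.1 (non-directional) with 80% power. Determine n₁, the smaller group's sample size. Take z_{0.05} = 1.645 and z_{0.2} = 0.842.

n₁ = 119

With allocation ratio k = n₂/n₁ = 2.5, Var(x̄₁−x̄₂) = σ²(1/n₁ + 1/(k·n₁)) = σ²·(k+1)/(k·n₁).
So n₁ = (1 + 1/k)·((z_{α/2} + z_β)/d)² = 1.400 × (2.487/0.27)².
n₁ = 1.400 × 84.84 = 118.8.
Round up: n₁ = 119, giving n₂ = ⌈2.5 × 119⌉ = ⌈297.5⌉ = 298.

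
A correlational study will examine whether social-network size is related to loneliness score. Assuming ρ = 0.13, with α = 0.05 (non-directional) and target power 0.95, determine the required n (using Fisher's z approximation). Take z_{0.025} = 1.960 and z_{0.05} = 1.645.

n = 764

Fisher's z: C = ½·ln((1+r)/(1−r)) = ½·ln(1.2989) = 0.1307.
n = ((z_{α/2} + z_β)/C)² + 3.
(1.960 + 1.645) / 0.1307 = 3.605 / 0.1307 = 27.582.
n = 27.582² + 3 = 760.78 + 3 = 763.8.
Round up.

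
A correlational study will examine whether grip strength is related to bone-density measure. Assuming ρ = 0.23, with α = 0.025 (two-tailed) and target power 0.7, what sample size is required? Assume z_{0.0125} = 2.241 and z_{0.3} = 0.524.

n = 143

Fisher's z: C = ½·ln((1+r)/(1−r)) = ½·ln(1.5974) = 0.2342.
n = ((z_{α/2} + z_β)/C)² + 3.
(2.241 + 0.524) / 0.2342 = 2.765 / 0.2342 = 11.806.
n = 11.806² + 3 = 139.39 + 3 = 142.4.
Round up.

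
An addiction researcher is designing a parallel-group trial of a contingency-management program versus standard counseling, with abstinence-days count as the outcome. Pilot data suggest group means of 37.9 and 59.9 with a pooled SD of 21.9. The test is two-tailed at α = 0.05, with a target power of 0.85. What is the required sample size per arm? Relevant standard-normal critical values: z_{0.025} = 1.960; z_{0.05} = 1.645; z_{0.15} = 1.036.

n = 18 per group

Cohen's d = |M₁ − M₂| / SD_pooled = |37.9 − 59.9| / 21.9 = 22.0 / 21.9 = 1.005.
For two independent groups with equal n: n = 2·((z_{α/2} + z_β) / d)².
z_{α/2} + z_β = 1.960 + 1.036 = 2.996.
n = 2 × (2.996 / 1.005)² = 2 × 2.981² = 2 × 8.89 = 17.8.
Round up to the next whole participant.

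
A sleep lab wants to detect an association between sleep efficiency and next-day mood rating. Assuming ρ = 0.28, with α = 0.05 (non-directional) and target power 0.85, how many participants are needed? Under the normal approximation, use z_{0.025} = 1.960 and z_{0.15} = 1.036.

Fisher's z: C = ½·ln((1+r)/(1−r)) = ½·ln(1.7778) = 0.2877.
n = ((z_{α/2} + z_β)/C)² + 3.
(1.960 + 1.036) / 0.2877 = 2.996 / 0.2877 = 10.414.
n = 10.414² + 3 = 108.44 + 3 = 111.4.
Round up.

n = 112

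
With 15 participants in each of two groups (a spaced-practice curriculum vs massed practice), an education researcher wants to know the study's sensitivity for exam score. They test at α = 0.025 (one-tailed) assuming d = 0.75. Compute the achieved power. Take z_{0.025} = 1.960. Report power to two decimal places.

power ≈ 0.54

For two equal groups, power = Φ(d·√(n/2) − z_{α}).
d·√(n/2) = 0.75 × √(15/2) = 0.75 × 2.739 = 2.054.
z_β = 2.054 − 1.960 = 0.094.
Power = Φ(0.094) = 0.537.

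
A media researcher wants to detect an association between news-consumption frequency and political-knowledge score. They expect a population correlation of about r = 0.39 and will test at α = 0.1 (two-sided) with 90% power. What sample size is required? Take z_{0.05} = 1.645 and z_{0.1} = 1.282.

Fisher's z: C = ½·ln((1+r)/(1−r)) = ½·ln(2.2787) = 0.4118.
n = ((z_{α/2} + z_β)/C)² + 3.
(1.645 + 1.282) / 0.4118 = 2.927 / 0.4118 = 7.108.
n = 7.108² + 3 = 50.52 + 3 = 53.5.
Round up.

n = 54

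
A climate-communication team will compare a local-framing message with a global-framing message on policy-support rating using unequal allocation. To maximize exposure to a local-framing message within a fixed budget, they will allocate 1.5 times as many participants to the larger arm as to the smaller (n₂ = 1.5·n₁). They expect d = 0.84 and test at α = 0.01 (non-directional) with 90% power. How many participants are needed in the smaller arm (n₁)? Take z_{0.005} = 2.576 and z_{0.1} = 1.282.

n₁ = 36

With allocation ratio k = n₂/n₁ = 1.5, Var(x̄₁−x̄₂) = σ²(1/n₁ + 1/(k·n₁)) = σ²·(k+1)/(k·n₁).
So n₁ = (1 + 1/k)·((z_{α/2} + z_β)/d)² = 1.667 × (3.858/0.84)².
n₁ = 1.667 × 21.09 = 35.2.
Round up: n₁ = 36, giving n₂ = 1.5 × 36 = 54.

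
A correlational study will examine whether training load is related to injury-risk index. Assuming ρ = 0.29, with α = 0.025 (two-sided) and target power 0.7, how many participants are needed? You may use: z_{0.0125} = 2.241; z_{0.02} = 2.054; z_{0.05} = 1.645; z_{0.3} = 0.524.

n = 89

Fisher's z: C = ½·ln((1+r)/(1−r)) = ½·ln(1.8169) = 0.2986.
n = ((z_{α/2} + z_β)/C)² + 3.
(2.241 + 0.524) / 0.2986 = 2.765 / 0.2986 = 9.260.
n = 9.260² + 3 = 85.75 + 3 = 88.7.
Round up.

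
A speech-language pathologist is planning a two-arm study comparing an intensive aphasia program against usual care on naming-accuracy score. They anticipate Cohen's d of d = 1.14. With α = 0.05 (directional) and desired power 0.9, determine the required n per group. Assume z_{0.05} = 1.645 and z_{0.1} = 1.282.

n = 14 per group

For two independent groups with equal n: n = 2·((z_{α} + z_β) / d)².
z_{α} + z_β = 1.645 + 1.282 = 2.927.
n = 2 × (2.927 / 1.14)² = 2 × 2.568² = 2 × 6.59 = 13.2.
Round up to the next whole participant.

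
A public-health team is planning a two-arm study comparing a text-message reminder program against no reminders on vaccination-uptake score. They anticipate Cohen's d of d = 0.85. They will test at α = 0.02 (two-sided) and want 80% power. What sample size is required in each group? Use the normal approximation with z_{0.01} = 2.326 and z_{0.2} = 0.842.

n = 28 per group

For two independent groups with equal n: n = 2·((z_{α/2} + z_β) / d)².
z_{α/2} + z_β = 2.326 + 0.842 = 3.168.
n = 2 × (3.168 / 0.85)² = 2 × 3.727² = 2 × 13.89 = 27.8.
Round up to the next whole participant.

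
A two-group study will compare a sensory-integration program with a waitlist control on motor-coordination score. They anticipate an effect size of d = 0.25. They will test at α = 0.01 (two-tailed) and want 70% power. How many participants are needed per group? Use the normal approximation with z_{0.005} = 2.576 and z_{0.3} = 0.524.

For two independent groups with equal n: n = 2·((z_{α/2} + z_β) / d)².
z_{α/2} + z_β = 2.576 + 0.524 = 3.100.
n = 2 × (3.100 / 0.25)² = 2 × 12.400² = 2 × 153.76 = 307.5.
Round up to the next whole participant.

n = 308 per group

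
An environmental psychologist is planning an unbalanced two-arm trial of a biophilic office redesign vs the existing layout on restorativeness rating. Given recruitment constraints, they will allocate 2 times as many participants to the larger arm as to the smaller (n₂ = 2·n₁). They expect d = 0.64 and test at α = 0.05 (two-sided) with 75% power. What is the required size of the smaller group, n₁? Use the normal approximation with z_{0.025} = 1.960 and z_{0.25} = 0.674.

With allocation ratio k = n₂/n₁ = 2, Var(x̄₁−x̄₂) = σ²(1/n₁ + 1/(k·n₁)) = σ²·(k+1)/(k·n₁).
So n₁ = (1 + 1/k)·((z_{α/2} + z_β)/d)² = 1.500 × (2.634/0.64)².
n₁ = 1.500 × 16.94 = 25.4.
Round up: n₁ = 26, giving n₂ = 2 × 26 = 52.

n₁ = 26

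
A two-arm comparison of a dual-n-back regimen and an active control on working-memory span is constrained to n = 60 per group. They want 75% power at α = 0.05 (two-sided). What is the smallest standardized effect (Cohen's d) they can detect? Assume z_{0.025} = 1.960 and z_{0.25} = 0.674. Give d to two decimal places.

d_min ≈ 0.48

For two independent groups of n = 60 each: d_min = (z_{α/2} + z_β)·√(2/n).
z-sum = 1.960 + 0.674 = 2.634.
d_min = 2.634 × √(2/60) = 2.634 × 0.1826 = 0.481.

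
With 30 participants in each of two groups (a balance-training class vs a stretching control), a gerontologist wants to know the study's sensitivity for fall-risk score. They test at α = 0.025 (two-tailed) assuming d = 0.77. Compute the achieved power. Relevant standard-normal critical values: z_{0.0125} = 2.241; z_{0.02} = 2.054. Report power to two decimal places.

power ≈ 0.77

For two equal groups, power = Φ(d·√(n/2) − z_{α/2}).
d·√(n/2) = 0.77 × √(30/2) = 0.77 × 3.873 = 2.982.
z_β = 2.982 − 2.241 = 0.741.
Power = Φ(0.741) = 0.771.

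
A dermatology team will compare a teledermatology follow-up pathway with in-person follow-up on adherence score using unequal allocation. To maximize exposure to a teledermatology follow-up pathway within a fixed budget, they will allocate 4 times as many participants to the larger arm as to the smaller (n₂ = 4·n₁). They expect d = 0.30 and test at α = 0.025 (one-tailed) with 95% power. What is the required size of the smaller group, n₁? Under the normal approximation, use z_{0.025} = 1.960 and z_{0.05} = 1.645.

With allocation ratio k = n₂/n₁ = 4, Var(x̄₁−x̄₂) = σ²(1/n₁ + 1/(k·n₁)) = σ²·(k+1)/(k·n₁).
So n₁ = (1 + 1/k)·((z_{α} + z_β)/d)² = 1.250 × (3.605/0.30)².
n₁ = 1.250 × 144.40 = 180.5.
Round up: n₁ = 181, giving n₂ = 4 × 181 = 724.

n₁ = 181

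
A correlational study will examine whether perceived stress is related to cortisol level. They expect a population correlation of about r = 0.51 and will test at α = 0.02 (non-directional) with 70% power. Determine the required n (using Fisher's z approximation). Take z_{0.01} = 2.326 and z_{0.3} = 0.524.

Fisher's z: C = ½·ln((1+r)/(1−r)) = ½·ln(3.0816) = 0.5627.
n = ((z_{α/2} + z_β)/C)² + 3.
(2.326 + 0.524) / 0.5627 = 2.850 / 0.5627 = 5.065.
n = 5.065² + 3 = 25.65 + 3 = 28.7.
Round up.

n = 29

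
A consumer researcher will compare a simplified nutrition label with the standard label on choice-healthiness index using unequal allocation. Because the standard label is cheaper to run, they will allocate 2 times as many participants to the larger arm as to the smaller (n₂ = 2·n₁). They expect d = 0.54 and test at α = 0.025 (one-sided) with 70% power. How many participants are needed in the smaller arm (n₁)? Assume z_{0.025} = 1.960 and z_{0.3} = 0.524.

With allocation ratio k = n₂/n₁ = 2, Var(x̄₁−x̄₂) = σ²(1/n₁ + 1/(k·n₁)) = σ²·(k+1)/(k·n₁).
So n₁ = (1 + 1/k)·((z_{α} + z_β)/d)² = 1.500 × (2.484/0.54)².
n₁ = 1.500 × 21.16 = 31.7.
Round up: n₁ = 32, giving n₂ = 2 × 32 = 64.

n₁ = 32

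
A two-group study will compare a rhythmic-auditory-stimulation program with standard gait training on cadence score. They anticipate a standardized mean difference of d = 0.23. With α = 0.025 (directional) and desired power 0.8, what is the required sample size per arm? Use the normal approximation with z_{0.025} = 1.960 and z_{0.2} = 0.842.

For two independent groups with equal n: n = 2·((z_{α} + z_β) / d)².
z_{α} + z_β = 1.960 + 0.842 = 2.802.
n = 2 × (2.802 / 0.23)² = 2 × 12.183² = 2 × 148.42 = 296.8.
Round up to the next whole participant.

n = 297 per group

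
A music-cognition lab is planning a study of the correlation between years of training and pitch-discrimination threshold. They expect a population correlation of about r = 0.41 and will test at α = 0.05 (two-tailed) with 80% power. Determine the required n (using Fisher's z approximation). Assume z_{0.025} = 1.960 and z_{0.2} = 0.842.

n = 45

Fisher's z: C = ½·ln((1+r)/(1−r)) = ½·ln(2.3898) = 0.4356.
n = ((z_{α/2} + z_β)/C)² + 3.
(1.960 + 0.842) / 0.4356 = 2.802 / 0.4356 = 6.433.
n = 6.433² + 3 = 41.38 + 3 = 44.4.
Round up.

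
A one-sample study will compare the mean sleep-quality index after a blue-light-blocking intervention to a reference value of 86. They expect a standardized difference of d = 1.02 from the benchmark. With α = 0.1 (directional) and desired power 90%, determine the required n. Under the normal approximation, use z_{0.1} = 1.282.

For a one-sample test: n = ((z_{α} + z_β) / d)².
z_{α} + z_β = 1.282 + 1.282 = 2.564.
n = (2.564 / 1.02)² = 2.514² = 6.32.
Round up.

n = 7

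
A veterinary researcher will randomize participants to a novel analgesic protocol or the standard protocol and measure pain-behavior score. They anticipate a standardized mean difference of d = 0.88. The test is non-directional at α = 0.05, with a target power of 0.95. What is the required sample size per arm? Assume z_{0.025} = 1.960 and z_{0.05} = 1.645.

n = 34 per group

For two independent groups with equal n: n = 2·((z_{α/2} + z_β) / d)².
z_{α/2} + z_β = 1.960 + 1.645 = 3.605.
n = 2 × (3.605 / 0.88)² = 2 × 4.097² = 2 × 16.78 = 33.6.
Round up to the next whole participant.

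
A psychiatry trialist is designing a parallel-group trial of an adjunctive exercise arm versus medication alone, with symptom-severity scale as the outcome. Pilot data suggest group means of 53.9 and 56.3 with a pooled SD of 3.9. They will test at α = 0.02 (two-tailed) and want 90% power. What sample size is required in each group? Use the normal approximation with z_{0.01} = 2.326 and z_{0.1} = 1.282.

n = 69 per group

Cohen's d = |M₁ − M₂| / SD_pooled = |53.9 − 56.3| / 3.9 = 2.4 / 3.9 = 0.615.
For two independent groups with equal n: n = 2·((z_{α/2} + z_β) / d)².
z_{α/2} + z_β = 2.326 + 1.282 = 3.608.
n = 2 × (3.608 / 0.615)² = 2 × 5.867² = 2 × 34.42 = 68.8.
Round up to the next whole participant.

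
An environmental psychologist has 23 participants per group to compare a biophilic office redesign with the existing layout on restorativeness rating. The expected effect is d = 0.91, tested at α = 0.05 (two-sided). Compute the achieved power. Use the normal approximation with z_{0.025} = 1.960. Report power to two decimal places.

power ≈ 0.87

For two equal groups, power = Φ(d·√(n/2) − z_{α/2}).
d·√(n/2) = 0.91 × √(23/2) = 0.91 × 3.391 = 3.086.
z_β = 3.086 − 1.960 = 1.126.
Power = Φ(1.126) = 0.870.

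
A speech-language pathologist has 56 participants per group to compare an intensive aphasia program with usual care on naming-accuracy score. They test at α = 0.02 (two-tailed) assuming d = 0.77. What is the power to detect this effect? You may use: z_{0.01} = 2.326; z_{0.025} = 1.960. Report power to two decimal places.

For two equal groups, power = Φ(d·√(n/2) − z_{α/2}).
d·√(n/2) = 0.77 × √(56/2) = 0.77 × 5.292 = 4.074.
z_β = 4.074 − 2.326 = 1.748.
Power = Φ(1.748) = 0.960.

power ≈ 0.96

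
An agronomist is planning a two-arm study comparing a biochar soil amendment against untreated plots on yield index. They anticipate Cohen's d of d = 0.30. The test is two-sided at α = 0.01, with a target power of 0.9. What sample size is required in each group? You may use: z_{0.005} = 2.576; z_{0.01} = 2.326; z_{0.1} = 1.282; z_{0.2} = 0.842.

For two independent groups with equal n: n = 2·((z_{α/2} + z_β) / d)².
z_{α/2} + z_β = 2.576 + 1.282 = 3.858.
n = 2 × (3.858 / 0.30)² = 2 × 12.860² = 2 × 165.38 = 330.8.
Round up to the next whole participant.

n = 331 per group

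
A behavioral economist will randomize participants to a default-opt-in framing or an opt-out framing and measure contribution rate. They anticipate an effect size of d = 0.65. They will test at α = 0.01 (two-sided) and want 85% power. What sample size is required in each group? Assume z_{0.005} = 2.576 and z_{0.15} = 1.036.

For two independent groups with equal n: n = 2·((z_{α/2} + z_β) / d)².
z_{α/2} + z_β = 2.576 + 1.036 = 3.612.
n = 2 × (3.612 / 0.65)² = 2 × 5.557² = 2 × 30.88 = 61.8.
Round up to the next whole participant.

n = 62 per group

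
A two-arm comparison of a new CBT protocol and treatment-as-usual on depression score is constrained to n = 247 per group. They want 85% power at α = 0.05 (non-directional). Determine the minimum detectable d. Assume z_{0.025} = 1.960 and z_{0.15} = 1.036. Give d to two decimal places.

d_min ≈ 0.27

For two independent groups of n = 247 each: d_min = (z_{α/2} + z_β)·√(2/n).
z-sum = 1.960 + 1.036 = 2.996.
d_min = 2.996 × √(2/247) = 2.996 × 0.0900 = 0.270.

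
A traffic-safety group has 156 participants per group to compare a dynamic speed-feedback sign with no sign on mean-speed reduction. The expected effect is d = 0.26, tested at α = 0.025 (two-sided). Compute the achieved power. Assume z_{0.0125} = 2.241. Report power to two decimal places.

For two equal groups, power = Φ(d·√(n/2) − z_{α/2}).
d·√(n/2) = 0.26 × √(156/2) = 0.26 × 8.832 = 2.296.
z_β = 2.296 − 2.241 = 0.055.
Power = Φ(0.055) = 0.522.

power ≈ 0.52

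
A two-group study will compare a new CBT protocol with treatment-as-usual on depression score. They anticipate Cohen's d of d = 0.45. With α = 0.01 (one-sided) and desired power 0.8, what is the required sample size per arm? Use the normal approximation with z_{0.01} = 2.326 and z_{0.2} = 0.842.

n = 100 per group

For two independent groups with equal n: n = 2·((z_{α} + z_β) / d)².
z_{α} + z_β = 2.326 + 0.842 = 3.168.
n = 2 × (3.168 / 0.45)² = 2 × 7.040² = 2 × 49.56 = 99.1.
Round up to the next whole participant.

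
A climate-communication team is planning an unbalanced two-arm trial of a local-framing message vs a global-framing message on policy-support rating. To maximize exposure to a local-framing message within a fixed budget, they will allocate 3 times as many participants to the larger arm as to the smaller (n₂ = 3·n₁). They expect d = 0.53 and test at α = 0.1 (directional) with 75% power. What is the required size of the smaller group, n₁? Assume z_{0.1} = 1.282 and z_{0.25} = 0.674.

n₁ = 19

With allocation ratio k = n₂/n₁ = 3, Var(x̄₁−x̄₂) = σ²(1/n₁ + 1/(k·n₁)) = σ²·(k+1)/(k·n₁).
So n₁ = (1 + 1/k)·((z_{α} + z_β)/d)² = 1.333 × (1.956/0.53)².
n₁ = 1.333 × 13.62 = 18.2.
Round up: n₁ = 19, giving n₂ = 3 × 19 = 57.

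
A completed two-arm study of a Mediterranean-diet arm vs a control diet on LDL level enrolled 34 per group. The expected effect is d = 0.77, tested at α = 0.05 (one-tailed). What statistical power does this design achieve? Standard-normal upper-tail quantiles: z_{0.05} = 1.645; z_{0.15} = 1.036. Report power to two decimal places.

For two equal groups, power = Φ(d·√(n/2) − z_{α}).
d·√(n/2) = 0.77 × √(34/2) = 0.77 × 4.123 = 3.175.
z_β = 3.175 − 1.645 = 1.530.
Power = Φ(1.530) = 0.937.

power ≈ 0.94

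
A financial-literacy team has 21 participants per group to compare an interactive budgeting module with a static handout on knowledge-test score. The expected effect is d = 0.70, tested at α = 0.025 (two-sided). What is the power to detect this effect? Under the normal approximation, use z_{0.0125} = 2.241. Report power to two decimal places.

power ≈ 0.51

For two equal groups, power = Φ(d·√(n/2) − z_{α/2}).
d·√(n/2) = 0.70 × √(21/2) = 0.70 × 3.240 = 2.268.
z_β = 2.268 − 2.241 = 0.027.
Power = Φ(0.027) = 0.511.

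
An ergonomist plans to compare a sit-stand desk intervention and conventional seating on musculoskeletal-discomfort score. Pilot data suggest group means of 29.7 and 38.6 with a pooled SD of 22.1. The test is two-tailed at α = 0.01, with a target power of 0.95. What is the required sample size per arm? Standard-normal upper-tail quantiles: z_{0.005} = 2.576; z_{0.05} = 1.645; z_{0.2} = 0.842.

n = 220 per group

Cohen's d = |M₁ − M₂| / SD_pooled = |29.7 − 38.6| / 22.1 = 8.9 / 22.1 = 0.403.
For two independent groups with equal n: n = 2·((z_{α/2} + z_β) / d)².
z_{α/2} + z_β = 2.576 + 1.645 = 4.221.
n = 2 × (4.221 / 0.403)² = 2 × 10.474² = 2 × 109.70 = 219.4.
Round up to the next whole participant.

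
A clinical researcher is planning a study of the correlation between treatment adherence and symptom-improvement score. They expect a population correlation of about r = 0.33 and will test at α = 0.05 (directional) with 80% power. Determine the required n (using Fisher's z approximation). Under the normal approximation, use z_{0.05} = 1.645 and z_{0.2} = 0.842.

n = 56

Fisher's z: C = ½·ln((1+r)/(1−r)) = ½·ln(1.9851) = 0.3428.
n = ((z_{α} + z_β)/C)² + 3.
(1.645 + 0.842) / 0.3428 = 2.487 / 0.3428 = 7.255.
n = 7.255² + 3 = 52.63 + 3 = 55.6.
Round up.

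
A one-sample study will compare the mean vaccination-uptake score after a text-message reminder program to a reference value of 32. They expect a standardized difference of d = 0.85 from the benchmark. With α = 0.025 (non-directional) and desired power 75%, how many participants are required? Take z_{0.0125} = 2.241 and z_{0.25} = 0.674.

n = 12

For a one-sample test: n = ((z_{α/2} + z_β) / d)².
z_{α/2} + z_β = 2.241 + 0.674 = 2.915.
n = (2.915 / 0.85)² = 3.429² = 11.76.
Round up.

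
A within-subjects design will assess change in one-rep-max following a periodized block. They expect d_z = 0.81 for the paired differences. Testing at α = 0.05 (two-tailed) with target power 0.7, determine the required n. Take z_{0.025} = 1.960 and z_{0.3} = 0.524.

n = 10 pairs

For a paired (one-sample on differences) test: n = ((z_{α/2} + z_β) / d)².
z_{α/2} + z_β = 1.960 + 0.524 = 2.484.
n = (2.484 / 0.81)² = 3.067² = 9.40.
Round up.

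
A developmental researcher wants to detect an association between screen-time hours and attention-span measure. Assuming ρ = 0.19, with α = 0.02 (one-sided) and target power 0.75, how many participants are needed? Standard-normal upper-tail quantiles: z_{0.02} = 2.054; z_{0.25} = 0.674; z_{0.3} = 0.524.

n = 205

Fisher's z: C = ½·ln((1+r)/(1−r)) = ½·ln(1.4691) = 0.1923.
n = ((z_{α} + z_β)/C)² + 3.
(2.054 + 0.674) / 0.1923 = 2.728 / 0.1923 = 14.186.
n = 14.186² + 3 = 201.25 + 3 = 204.2.
Round up.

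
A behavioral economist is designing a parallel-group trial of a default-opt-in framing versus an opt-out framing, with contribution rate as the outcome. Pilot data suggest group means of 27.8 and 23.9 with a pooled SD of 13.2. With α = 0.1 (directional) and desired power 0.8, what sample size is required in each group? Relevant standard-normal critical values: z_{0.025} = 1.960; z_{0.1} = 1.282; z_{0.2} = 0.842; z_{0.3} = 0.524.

Cohen's d = |M₁ − M₂| / SD_pooled = |27.8 − 23.9| / 13.2 = 3.9 / 13.2 = 0.295.
For two independent groups with equal n: n = 2·((z_{α} + z_β) / d)².
z_{α} + z_β = 1.282 + 0.842 = 2.124.
n = 2 × (2.124 / 0.295)² = 2 × 7.200² = 2 × 51.84 = 103.7.
Round up to the next whole participant.

n = 104 per group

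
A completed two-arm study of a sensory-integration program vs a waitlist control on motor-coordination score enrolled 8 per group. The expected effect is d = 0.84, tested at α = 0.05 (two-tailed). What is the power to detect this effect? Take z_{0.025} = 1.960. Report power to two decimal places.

power ≈ 0.39

For two equal groups, power = Φ(d·√(n/2) − z_{α/2}).
d·√(n/2) = 0.84 × √(8/2) = 0.84 × 2.000 = 1.680.
z_β = 1.680 − 1.960 = -0.280.
Power = Φ(-0.280) = 0.390.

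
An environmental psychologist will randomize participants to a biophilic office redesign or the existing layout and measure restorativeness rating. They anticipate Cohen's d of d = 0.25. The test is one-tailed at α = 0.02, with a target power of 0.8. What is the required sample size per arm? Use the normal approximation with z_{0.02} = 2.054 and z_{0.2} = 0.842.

For two independent groups with equal n: n = 2·((z_{α} + z_β) / d)².
z_{α} + z_β = 2.054 + 0.842 = 2.896.
n = 2 × (2.896 / 0.25)² = 2 × 11.584² = 2 × 134.19 = 268.4.
Round up to the next whole participant.

n = 269 per group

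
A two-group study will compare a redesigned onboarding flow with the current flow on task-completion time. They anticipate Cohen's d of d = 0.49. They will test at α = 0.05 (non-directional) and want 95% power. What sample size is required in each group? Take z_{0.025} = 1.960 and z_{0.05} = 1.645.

For two independent groups with equal n: n = 2·((z_{α/2} + z_β) / d)².
z_{α/2} + z_β = 1.960 + 1.645 = 3.605.
n = 2 × (3.605 / 0.49)² = 2 × 7.357² = 2 × 54.13 = 108.3.
Round up to the next whole participant.

n = 109 per group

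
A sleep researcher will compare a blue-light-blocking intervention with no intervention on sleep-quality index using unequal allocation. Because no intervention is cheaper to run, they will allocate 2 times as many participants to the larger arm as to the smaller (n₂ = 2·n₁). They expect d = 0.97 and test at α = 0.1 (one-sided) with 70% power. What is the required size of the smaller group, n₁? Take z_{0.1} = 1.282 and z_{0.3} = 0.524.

n₁ = 6

With allocation ratio k = n₂/n₁ = 2, Var(x̄₁−x̄₂) = σ²(1/n₁ + 1/(k·n₁)) = σ²·(k+1)/(k·n₁).
So n₁ = (1 + 1/k)·((z_{α} + z_β)/d)² = 1.500 × (1.806/0.97)².
n₁ = 1.500 × 3.47 = 5.2.
Round up: n₁ = 6, giving n₂ = 2 × 6 = 12.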